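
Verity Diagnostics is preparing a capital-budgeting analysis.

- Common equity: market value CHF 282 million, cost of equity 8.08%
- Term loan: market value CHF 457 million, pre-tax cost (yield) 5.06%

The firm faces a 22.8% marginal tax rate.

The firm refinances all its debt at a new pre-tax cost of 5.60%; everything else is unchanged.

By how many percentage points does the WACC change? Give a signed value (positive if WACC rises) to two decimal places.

Current WACC:
Total capital V = 282 + 457 = 739.
Equity: weight = 282/739 = 0.3816; cost = 8.08%.
Term loan: weight = 457/739 = 0.6184; after-tax cost = 5.06% × (1 − 22.8%) = 3.9063%.
WACC = 0.3816 × 8.0800% + 0.6184 × 3.9063% = 5.4990%.
After the change:
Total capital V = 282 + 457 = 739.
Equity: weight = 282/739 = 0.3816; cost = 8.08%.
Term loan: weight = 457/739 = 0.6184; after-tax cost = 5.6% × (1 − 22.8%) = 4.3232%.
WACC = 0.3816 × 8.0800% + 0.6184 × 4.3232% = 5.7568%.
Change in WACC = 5.7568% − 5.4990% = 0.2578 pp.

+0.26 pp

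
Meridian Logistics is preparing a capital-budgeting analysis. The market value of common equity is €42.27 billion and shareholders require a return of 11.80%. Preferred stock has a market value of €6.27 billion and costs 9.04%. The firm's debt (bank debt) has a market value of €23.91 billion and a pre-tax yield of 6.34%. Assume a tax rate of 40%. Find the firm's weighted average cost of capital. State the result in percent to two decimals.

8.92%

Total capital V = 42.27 + 6.27 + 23.91 = 72.45.
Equity: weight = 42.27/72.45 = 0.5834; cost = 11.8%.
Preferred: weight = 6.27/72.45 = 0.0865; cost = 9.04%.
Bank debt: weight = 23.91/72.45 = 0.3300; after-tax cost = 6.34% × (1 − 40%) = 3.8040%.
WACC = 0.5834 × 11.8000% + 0.0865 × 9.0400% + 0.3300 × 3.8040% = 8.9223%.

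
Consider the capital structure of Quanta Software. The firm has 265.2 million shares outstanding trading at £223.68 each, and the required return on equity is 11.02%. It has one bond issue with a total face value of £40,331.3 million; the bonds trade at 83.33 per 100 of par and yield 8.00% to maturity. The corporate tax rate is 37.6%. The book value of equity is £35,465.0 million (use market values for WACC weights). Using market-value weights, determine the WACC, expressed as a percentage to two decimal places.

8.84%

Market value of equity E = 223.68 × 265.2m = 59319.936m. Market value of debt D = 40331.3m × 83.33/100 = 33608.07229m.
Total capital V = 59319.936 + 33608.07229 = 92928.00829.
Equity: weight = 59319.936/92928.00829 = 0.6383; cost = 11.02%.
Bonds outstanding: weight = 33608.07229/92928.00829 = 0.3617; after-tax cost = 8% × (1 − 37.6%) = 4.9920%.
WACC = 0.6383 × 11.0200% + 0.3617 × 4.9920% = 8.8399%.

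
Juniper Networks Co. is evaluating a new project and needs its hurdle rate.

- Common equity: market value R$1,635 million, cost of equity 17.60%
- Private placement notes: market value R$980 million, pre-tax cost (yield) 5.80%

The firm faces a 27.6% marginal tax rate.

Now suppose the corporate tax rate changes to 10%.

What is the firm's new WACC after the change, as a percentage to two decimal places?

12.96%

After the change:
Total capital V = 1635 + 980 = 2615.
Equity: weight = 1635/2615 = 0.6252; cost = 17.6%.
Private placement notes: weight = 980/2615 = 0.3748; after-tax cost = 5.8% × (1 − 10%) = 5.2200%.
WACC = 0.6252 × 17.6000% + 0.3748 × 5.2200% = 12.9605%.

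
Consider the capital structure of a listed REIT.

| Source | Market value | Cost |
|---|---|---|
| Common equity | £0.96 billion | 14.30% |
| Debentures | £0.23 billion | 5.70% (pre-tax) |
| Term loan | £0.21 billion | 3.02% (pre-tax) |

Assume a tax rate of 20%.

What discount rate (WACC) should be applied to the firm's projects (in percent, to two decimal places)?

Total capital V = 0.96 + 0.23 + 0.21 = 1.4.
Equity: weight = 0.96/1.4 = 0.6857; cost = 14.3%.
Debentures: weight = 0.23/1.4 = 0.1643; after-tax cost = 5.7% × (1 − 20%) = 4.5600%.
Term loan: weight = 0.21/1.4 = 0.1500; after-tax cost = 3.02% × (1 − 20%) = 2.4160%.
WACC = 0.6857 × 14.3000% + 0.1643 × 4.5600% + 0.1500 × 2.4160% = 10.9173%.

10.92%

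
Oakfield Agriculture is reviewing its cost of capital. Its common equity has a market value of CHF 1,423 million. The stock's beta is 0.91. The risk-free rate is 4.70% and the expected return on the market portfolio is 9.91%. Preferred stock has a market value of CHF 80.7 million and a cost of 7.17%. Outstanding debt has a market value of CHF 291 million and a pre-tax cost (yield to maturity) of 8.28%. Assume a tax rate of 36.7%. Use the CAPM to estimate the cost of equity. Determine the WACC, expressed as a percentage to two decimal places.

Market risk premium = 9.91% − 4.7% = 5.21%.
Cost of equity via CAPM: Re = 4.7% + 0.91 × 5.21% = 9.4411%.
Total capital V = 1423 + 80.7 + 291 = 1794.7.
Equity: weight = 1423/1794.7 = 0.7929; cost = 9.4411%.
Preferred: weight = 80.7/1794.7 = 0.0450; cost = 7.17%.
Debt: weight = 291/1794.7 = 0.1621; after-tax cost = 8.28% × (1 − 36.7%) = 5.2412%.
WACC = 0.7929 × 9.4411% + 0.0450 × 7.1700% + 0.1621 × 5.2412% = 8.6580%.

8.66%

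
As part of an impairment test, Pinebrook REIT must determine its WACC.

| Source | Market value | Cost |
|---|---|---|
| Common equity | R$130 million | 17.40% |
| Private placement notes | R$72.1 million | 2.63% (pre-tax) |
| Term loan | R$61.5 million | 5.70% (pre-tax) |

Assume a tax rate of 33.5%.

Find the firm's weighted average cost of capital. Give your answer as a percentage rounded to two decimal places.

9.94%

Total capital V = 130 + 72.1 + 61.5 = 263.6.
Equity: weight = 130/263.6 = 0.4932; cost = 17.4%.
Private placement notes: weight = 72.1/263.6 = 0.2735; after-tax cost = 2.63% × (1 − 33.5%) = 1.7490%.
Term loan: weight = 61.5/263.6 = 0.2333; after-tax cost = 5.7% × (1 − 33.5%) = 3.7905%.
WACC = 0.4932 × 17.4000% + 0.2735 × 1.7490% + 0.2333 × 3.7905% = 9.9439%.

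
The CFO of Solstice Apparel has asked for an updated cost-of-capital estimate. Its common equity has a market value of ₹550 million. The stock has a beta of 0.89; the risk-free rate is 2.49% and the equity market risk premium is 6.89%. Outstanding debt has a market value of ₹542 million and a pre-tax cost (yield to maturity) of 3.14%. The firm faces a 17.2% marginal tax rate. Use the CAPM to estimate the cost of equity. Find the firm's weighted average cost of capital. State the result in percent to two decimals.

Cost of equity via CAPM: Re = 2.49% + 0.89 × 6.89% = 8.6221%.
Total capital V = 550 + 542 = 1092.
Equity: weight = 550/1092 = 0.5037; cost = 8.6221%.
Debt: weight = 542/1092 = 0.4963; after-tax cost = 3.14% × (1 − 17.2%) = 2.5999%.
WACC = 0.5037 × 8.6221% + 0.4963 × 2.5999% = 5.6331%.

5.63%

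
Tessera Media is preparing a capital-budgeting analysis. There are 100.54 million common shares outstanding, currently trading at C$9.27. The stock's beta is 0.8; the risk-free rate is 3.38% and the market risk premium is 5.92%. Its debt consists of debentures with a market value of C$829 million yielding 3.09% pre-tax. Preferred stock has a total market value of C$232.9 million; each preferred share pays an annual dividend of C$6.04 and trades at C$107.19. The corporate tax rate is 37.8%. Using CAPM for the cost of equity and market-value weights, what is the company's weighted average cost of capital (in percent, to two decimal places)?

5.25%

Cost of equity via CAPM: Re = 3.38% + 0.8 × 5.92% = 8.1160%.
Cost of preferred: Rp = 6.04 / 107.19 = 5.6349%.
Market value of equity E = 9.27 × 100.54m = 932.0058m.
Total capital V = 932.0058 + 232.9 + 829 = 1993.9058.
Equity: weight = 932.0058/1993.9058 = 0.4674; cost = 8.116%.
Preferred: weight = 232.9/1993.9058 = 0.1168; cost = 5.6349%.
Debentures: weight = 829/1993.9058 = 0.4158; after-tax cost = 3.09% × (1 − 37.8%) = 1.9220%.
WACC = 0.4674 × 8.1160% + 0.1168 × 5.6349% + 0.4158 × 1.9220% = 5.2509%.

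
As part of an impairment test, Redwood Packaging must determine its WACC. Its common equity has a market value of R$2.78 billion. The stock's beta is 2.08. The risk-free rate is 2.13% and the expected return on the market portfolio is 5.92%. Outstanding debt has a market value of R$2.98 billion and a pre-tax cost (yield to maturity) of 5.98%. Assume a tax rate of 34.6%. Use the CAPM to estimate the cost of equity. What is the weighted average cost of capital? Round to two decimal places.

6.86%

Market risk premium = 5.92% − 2.13% = 3.79%.
Cost of equity via CAPM: Re = 2.13% + 2.08 × 3.79% = 10.0132%.
Total capital V = 2.78 + 2.98 = 5.76.
Equity: weight = 2.78/5.76 = 0.4826; cost = 10.0132%.
Debt: weight = 2.98/5.76 = 0.5174; after-tax cost = 5.98% × (1 − 34.6%) = 3.9109%.
WACC = 0.4826 × 10.0132% + 0.5174 × 3.9109% = 6.8561%.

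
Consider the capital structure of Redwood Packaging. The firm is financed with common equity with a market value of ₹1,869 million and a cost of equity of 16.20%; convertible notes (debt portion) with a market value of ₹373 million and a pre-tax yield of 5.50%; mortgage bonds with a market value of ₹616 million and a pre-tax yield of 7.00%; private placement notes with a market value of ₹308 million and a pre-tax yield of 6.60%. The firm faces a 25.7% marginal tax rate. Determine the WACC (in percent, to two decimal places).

Total capital V = 1869 + 373 + 616 + 308 = 3166.
Equity: weight = 1869/3166 = 0.5903; cost = 16.2%.
Convertible notes (debt portion): weight = 373/3166 = 0.1178; after-tax cost = 5.5% × (1 − 25.7%) = 4.0865%.
Mortgage bonds: weight = 616/3166 = 0.1946; after-tax cost = 7% × (1 − 25.7%) = 5.2010%.
Private placement notes: weight = 308/3166 = 0.0973; after-tax cost = 6.6% × (1 − 25.7%) = 4.9038%.
WACC = 0.5903 × 16.2000% + 0.1178 × 4.0865% + 0.1946 × 5.2010% + 0.0973 × 4.9038% = 11.5339%.

11.53%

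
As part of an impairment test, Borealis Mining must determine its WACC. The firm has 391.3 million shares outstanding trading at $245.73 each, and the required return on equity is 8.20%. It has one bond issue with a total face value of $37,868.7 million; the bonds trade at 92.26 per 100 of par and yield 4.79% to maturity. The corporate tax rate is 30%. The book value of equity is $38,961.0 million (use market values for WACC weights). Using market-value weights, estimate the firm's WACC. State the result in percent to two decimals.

Market value of equity E = 245.73 × 391.3m = 96154.149m. Market value of debt D = 37868.7m × 92.26/100 = 34937.66262m.
Total capital V = 96154.149 + 34937.66262 = 131091.81162.
Equity: weight = 96154.149/131091.81162 = 0.7335; cost = 8.2%.
Bonds outstanding: weight = 34937.66262/131091.81162 = 0.2665; after-tax cost = 4.79% × (1 − 30%) = 3.3530%.
WACC = 0.7335 × 8.2000% + 0.2665 × 3.3530% = 6.9082%.

6.91%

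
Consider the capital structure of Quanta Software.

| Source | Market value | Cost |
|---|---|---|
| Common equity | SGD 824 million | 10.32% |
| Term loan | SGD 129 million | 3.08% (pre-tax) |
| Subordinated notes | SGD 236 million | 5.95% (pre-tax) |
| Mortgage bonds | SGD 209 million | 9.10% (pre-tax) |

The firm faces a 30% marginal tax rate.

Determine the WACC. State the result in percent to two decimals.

7.94%

Total capital V = 824 + 129 + 236 + 209 = 1398.
Equity: weight = 824/1398 = 0.5894; cost = 10.32%.
Term loan: weight = 129/1398 = 0.0923; after-tax cost = 3.08% × (1 − 30%) = 2.1560%.
Subordinated notes: weight = 236/1398 = 0.1688; after-tax cost = 5.95% × (1 − 30%) = 4.1650%.
Mortgage bonds: weight = 209/1398 = 0.1495; after-tax cost = 9.1% × (1 − 30%) = 6.3700%.
WACC = 0.5894 × 10.3200% + 0.0923 × 2.1560% + 0.1688 × 4.1650% + 0.1495 × 6.3700% = 7.9371%.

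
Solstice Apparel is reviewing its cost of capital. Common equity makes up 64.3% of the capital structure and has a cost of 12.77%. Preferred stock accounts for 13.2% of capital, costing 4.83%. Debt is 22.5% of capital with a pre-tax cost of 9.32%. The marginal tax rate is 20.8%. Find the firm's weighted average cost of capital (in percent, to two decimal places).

10.51%

After-tax cost of debt = 9.32% × (1 − 20.8%) = 7.3814%.
WACC = 0.643 × 12.7700% + 0.132 × 4.8300% + 0.225 × 7.3814% = 10.5095%.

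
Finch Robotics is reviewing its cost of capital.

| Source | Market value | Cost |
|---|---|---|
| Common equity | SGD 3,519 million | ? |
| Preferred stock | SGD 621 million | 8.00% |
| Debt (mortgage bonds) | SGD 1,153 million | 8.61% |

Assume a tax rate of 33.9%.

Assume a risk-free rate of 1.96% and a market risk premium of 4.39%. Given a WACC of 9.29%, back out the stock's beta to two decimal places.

Total capital V = 3519 + 621 + 1153 = 5293.
Equity weight = 3519/5293 = 0.6648.
Preferred weight = 621/5293 = 0.1173.
Mortgage bonds weight = 1153/5293 = 0.2178.
Debt contribution = 0.2178 × 8.61% × (1 − 33.9%) = 1.2397%.
Preferred contribution = 0.1173 × 8% = 0.9386%.
Required equity contribution = 9.29% − 2.1783% = 7.1117%  ⇒  Re = 10.6968%.
CAPM: 10.6968% = 1.96% + β × 4.39%  ⇒  β = 1.9902.

1.99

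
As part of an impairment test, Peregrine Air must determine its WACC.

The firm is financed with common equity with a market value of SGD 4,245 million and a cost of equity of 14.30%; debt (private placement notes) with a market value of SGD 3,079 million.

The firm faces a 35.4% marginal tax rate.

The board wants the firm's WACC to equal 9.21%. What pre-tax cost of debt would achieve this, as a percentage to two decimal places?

3.39%

Total capital V = 4245 + 3079 = 7324.
Equity weight = 4245/7324 = 0.5796.
Private placement notes weight = 3079/7324 = 0.4204.
Equity contribution = 0.5796 × 14.3% = 8.2883%.
Remaining for debt = 9.21% − 8.2883% = 0.9217%.
Rd × (1 − 35.4%) × 0.4204 = 0.9217%  ⇒  Rd = 3.3939%.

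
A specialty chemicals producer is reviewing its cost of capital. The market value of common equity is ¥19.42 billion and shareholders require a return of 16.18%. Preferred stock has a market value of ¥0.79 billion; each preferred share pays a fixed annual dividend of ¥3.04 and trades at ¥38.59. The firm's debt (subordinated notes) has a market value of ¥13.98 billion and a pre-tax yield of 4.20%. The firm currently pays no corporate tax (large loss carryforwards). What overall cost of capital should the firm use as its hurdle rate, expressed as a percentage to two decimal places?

Cost of preferred: Rp = 3.04 / 38.59 = 7.8777%.
Total capital V = 19.42 + 0.79 + 13.98 = 34.19.
Equity: weight = 19.42/34.19 = 0.5680; cost = 16.18%.
Preferred: weight = 0.79/34.19 = 0.0231; cost = 7.8777%.
Subordinated notes: weight = 13.98/34.19 = 0.4089; after-tax cost = 4.2% × (1 − 0%) = 4.2000%.
WACC = 0.5680 × 16.1800% + 0.0231 × 7.8777% + 0.4089 × 4.2000% = 11.0896%.

11.09%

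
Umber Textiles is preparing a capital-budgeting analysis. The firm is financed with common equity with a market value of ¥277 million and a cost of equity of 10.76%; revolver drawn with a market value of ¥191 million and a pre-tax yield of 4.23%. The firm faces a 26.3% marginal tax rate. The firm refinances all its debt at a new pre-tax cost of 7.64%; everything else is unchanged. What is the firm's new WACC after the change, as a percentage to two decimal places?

After the change:
Total capital V = 277 + 191 = 468.
Equity: weight = 277/468 = 0.5919; cost = 10.76%.
Revolver drawn: weight = 191/468 = 0.4081; after-tax cost = 7.64% × (1 − 26.3%) = 5.6307%.
WACC = 0.5919 × 10.7600% + 0.4081 × 5.6307% = 8.6666%.

8.67%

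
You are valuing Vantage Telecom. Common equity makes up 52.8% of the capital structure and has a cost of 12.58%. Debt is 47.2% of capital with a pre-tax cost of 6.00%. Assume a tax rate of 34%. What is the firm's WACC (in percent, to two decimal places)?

8.51%

After-tax cost of debt = 6% × (1 − 34%) = 3.9600%.
WACC = 0.528 × 12.5800% + 0.472 × 3.9600% = 8.5114%.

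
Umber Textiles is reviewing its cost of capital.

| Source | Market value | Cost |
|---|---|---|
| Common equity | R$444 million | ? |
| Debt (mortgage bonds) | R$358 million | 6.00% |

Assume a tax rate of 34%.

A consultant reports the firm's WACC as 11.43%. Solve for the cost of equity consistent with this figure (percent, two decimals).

Total capital V = 444 + 358 = 802.
Equity weight = 444/802 = 0.5536.
Mortgage bonds weight = 358/802 = 0.4464.
Debt contribution = 0.4464 × 6% × (1 − 34%) = 1.7677%.
Required equity contribution = 11.43% − 1.7677% = 9.6623%.
Re = 9.6623% / 0.5536 = 17.4531%.

17.45%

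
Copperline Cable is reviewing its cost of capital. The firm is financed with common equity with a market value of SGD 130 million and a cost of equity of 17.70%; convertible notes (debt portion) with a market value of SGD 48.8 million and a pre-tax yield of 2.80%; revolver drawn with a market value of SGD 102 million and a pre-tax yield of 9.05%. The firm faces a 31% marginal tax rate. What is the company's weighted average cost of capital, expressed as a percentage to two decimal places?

10.80%

Total capital V = 130 + 48.8 + 102 = 280.8.
Equity: weight = 130/280.8 = 0.4630; cost = 17.7%.
Convertible notes (debt portion): weight = 48.8/280.8 = 0.1738; after-tax cost = 2.8% × (1 − 31%) = 1.9320%.
Revolver drawn: weight = 102/280.8 = 0.3632; after-tax cost = 9.05% × (1 − 31%) = 6.2445%.
WACC = 0.4630 × 17.7000% + 0.1738 × 1.9320% + 0.3632 × 6.2445% = 10.7985%.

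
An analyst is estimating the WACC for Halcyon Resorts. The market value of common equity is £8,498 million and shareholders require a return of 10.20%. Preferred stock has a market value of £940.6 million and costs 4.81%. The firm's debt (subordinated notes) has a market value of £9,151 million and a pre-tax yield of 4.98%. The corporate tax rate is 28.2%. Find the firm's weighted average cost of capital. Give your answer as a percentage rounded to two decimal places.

Total capital V = 8498 + 940.6 + 9151 = 18589.6.
Equity: weight = 8498/18589.6 = 0.4571; cost = 10.2%.
Preferred: weight = 940.6/18589.6 = 0.0506; cost = 4.81%.
Subordinated notes: weight = 9151/18589.6 = 0.4923; after-tax cost = 4.98% × (1 − 28.2%) = 3.5756%.
WACC = 0.4571 × 10.2000% + 0.0506 × 4.8100% + 0.4923 × 3.5756% = 6.6663%.

6.67%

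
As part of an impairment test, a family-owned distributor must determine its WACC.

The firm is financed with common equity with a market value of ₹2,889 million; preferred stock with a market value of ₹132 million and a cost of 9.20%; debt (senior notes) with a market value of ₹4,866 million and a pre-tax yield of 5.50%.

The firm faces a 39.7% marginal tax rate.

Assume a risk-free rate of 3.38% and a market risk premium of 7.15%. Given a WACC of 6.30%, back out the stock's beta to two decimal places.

Total capital V = 2889 + 132 + 4866 = 7887.
Equity weight = 2889/7887 = 0.3663.
Preferred weight = 132/7887 = 0.0167.
Senior notes weight = 4866/7887 = 0.6170.
Debt contribution = 0.6170 × 5.5% × (1 − 39.7%) = 2.0462%.
Preferred contribution = 0.0167 × 9.2% = 0.1540%.
Required equity contribution = 6.3% − 2.2001% = 4.0999%  ⇒  Re = 11.1927%.
CAPM: 11.1927% = 3.38% + β × 7.15%  ⇒  β = 1.0927.

1.09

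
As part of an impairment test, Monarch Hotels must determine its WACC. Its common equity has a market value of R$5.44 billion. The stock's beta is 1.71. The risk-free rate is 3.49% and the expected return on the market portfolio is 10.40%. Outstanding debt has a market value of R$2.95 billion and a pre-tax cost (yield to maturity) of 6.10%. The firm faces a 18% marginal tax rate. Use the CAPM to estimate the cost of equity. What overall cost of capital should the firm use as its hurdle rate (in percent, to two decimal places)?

Market risk premium = 10.4% − 3.49% = 6.91%.
Cost of equity via CAPM: Re = 3.49% + 1.71 × 6.91% = 15.3061%.
Total capital V = 5.44 + 2.95 = 8.39.
Equity: weight = 5.44/8.39 = 0.6484; cost = 15.3061%.
Debt: weight = 2.95/8.39 = 0.3516; after-tax cost = 6.1% × (1 − 18%) = 5.0020%.
WACC = 0.6484 × 15.3061% + 0.3516 × 5.0020% = 11.6831%.

11.68%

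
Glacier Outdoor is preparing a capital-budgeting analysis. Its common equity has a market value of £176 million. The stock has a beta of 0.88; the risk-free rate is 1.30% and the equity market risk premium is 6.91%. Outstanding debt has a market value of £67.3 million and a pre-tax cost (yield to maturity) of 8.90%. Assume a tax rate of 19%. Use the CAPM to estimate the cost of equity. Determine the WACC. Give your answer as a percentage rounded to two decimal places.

Cost of equity via CAPM: Re = 1.3% + 0.88 × 6.91% = 7.3808%.
Total capital V = 176 + 67.3 = 243.3.
Equity: weight = 176/243.3 = 0.7234; cost = 7.3808%.
Debt: weight = 67.3/243.3 = 0.2766; after-tax cost = 8.9% × (1 − 19%) = 7.2090%.
WACC = 0.7234 × 7.3808% + 0.2766 × 7.2090% = 7.3333%.

7.33%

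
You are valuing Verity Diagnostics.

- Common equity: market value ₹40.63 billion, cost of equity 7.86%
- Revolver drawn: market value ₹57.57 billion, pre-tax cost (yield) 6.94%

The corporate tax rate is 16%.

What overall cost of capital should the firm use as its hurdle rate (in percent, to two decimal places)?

6.67%

Total capital V = 40.63 + 57.57 = 98.2.
Equity: weight = 40.63/98.2 = 0.4137; cost = 7.86%.
Revolver drawn: weight = 57.57/98.2 = 0.5863; after-tax cost = 6.94% × (1 − 16%) = 5.8296%.
WACC = 0.4137 × 7.8600% + 0.5863 × 5.8296% = 6.6697%.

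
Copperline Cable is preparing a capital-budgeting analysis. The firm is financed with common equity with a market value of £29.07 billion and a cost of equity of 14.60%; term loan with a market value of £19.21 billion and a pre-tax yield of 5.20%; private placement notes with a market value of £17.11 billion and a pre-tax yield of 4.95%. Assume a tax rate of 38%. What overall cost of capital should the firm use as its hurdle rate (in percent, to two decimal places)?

8.24%

Total capital V = 29.07 + 19.21 + 17.11 = 65.39.
Equity: weight = 29.07/65.39 = 0.4446; cost = 14.6%.
Term loan: weight = 19.21/65.39 = 0.2938; after-tax cost = 5.2% × (1 − 38%) = 3.2240%.
Private placement notes: weight = 17.11/65.39 = 0.2617; after-tax cost = 4.95% × (1 − 38%) = 3.0690%.
WACC = 0.4446 × 14.6000% + 0.2938 × 3.2240% + 0.2617 × 3.0690% = 8.2408%.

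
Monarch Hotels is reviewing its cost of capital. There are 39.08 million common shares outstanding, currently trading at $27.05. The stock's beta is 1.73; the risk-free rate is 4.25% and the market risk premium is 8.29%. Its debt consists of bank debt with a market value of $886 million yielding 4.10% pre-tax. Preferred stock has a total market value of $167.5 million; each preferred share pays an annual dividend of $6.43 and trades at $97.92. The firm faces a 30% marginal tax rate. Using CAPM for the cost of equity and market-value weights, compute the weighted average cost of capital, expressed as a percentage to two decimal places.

11.04%

Cost of equity via CAPM: Re = 4.25% + 1.73 × 8.29% = 18.5917%.
Cost of preferred: Rp = 6.43 / 97.92 = 6.5666%.
Market value of equity E = 27.05 × 39.08m = 1057.114m.
Total capital V = 1057.114 + 167.5 + 886 = 2110.614.
Equity: weight = 1057.114/2110.614 = 0.5009; cost = 18.5917%.
Preferred: weight = 167.5/2110.614 = 0.0794; cost = 6.5666%.
Bank debt: weight = 886/2110.614 = 0.4198; after-tax cost = 4.1% × (1 − 30%) = 2.8700%.
WACC = 0.5009 × 18.5917% + 0.0794 × 6.5666% + 0.4198 × 2.8700% = 11.0377%.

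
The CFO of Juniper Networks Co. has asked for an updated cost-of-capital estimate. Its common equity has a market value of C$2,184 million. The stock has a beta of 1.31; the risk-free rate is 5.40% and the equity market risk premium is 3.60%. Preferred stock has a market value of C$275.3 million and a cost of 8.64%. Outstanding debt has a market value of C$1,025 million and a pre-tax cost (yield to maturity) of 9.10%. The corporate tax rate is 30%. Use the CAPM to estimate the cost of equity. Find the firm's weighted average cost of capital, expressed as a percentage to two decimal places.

8.90%

Cost of equity via CAPM: Re = 5.4% + 1.31 × 3.6% = 10.1160%.
Total capital V = 2184 + 275.3 + 1025 = 3484.3.
Equity: weight = 2184/3484.3 = 0.6268; cost = 10.116%.
Preferred: weight = 275.3/3484.3 = 0.0790; cost = 8.64%.
Debt: weight = 1025/3484.3 = 0.2942; after-tax cost = 9.1% × (1 − 30%) = 6.3700%.
WACC = 0.6268 × 10.1160% + 0.0790 × 8.6400% + 0.2942 × 6.3700% = 8.8974%.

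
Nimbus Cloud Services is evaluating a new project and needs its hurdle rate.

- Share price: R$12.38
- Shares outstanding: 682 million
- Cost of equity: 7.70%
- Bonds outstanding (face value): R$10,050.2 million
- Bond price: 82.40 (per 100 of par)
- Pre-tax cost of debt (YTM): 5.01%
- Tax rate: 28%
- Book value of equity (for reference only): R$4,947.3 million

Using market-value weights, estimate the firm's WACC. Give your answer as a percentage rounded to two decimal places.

5.67%

Market value of equity E = 12.38 × 682m = 8443.16m. Market value of debt D = 10050.2m × 82.4/100 = 8281.3648m.
Total capital V = 8443.16 + 8281.3648 = 16724.5248.
Equity: weight = 8443.16/16724.5248 = 0.5048; cost = 7.7%.
Bonds outstanding: weight = 8281.3648/16724.5248 = 0.4952; after-tax cost = 5.01% × (1 − 28%) = 3.6072%.
WACC = 0.5048 × 7.7000% + 0.4952 × 3.6072% = 5.6734%.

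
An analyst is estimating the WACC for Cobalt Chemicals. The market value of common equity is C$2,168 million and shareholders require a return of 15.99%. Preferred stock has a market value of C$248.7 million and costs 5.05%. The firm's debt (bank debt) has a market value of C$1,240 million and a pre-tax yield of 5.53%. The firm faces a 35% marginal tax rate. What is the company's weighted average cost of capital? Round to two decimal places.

11.04%

Total capital V = 2168 + 248.7 + 1240 = 3656.7.
Equity: weight = 2168/3656.7 = 0.5929; cost = 15.99%.
Preferred: weight = 248.7/3656.7 = 0.0680; cost = 5.05%.
Bank debt: weight = 1240/3656.7 = 0.3391; after-tax cost = 5.53% × (1 − 35%) = 3.5945%.
WACC = 0.5929 × 15.9900% + 0.0680 × 5.0500% + 0.3391 × 3.5945% = 11.0426%.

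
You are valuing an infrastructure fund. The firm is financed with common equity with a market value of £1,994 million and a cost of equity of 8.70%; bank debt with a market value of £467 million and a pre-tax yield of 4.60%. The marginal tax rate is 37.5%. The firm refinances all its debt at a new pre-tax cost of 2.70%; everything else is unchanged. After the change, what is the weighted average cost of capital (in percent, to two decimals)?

After the change:
Total capital V = 1994 + 467 = 2461.
Equity: weight = 1994/2461 = 0.8102; cost = 8.7%.
Bank debt: weight = 467/2461 = 0.1898; after-tax cost = 2.7% × (1 − 37.5%) = 1.6875%.
WACC = 0.8102 × 8.7000% + 0.1898 × 1.6875% = 7.3693%.

7.37%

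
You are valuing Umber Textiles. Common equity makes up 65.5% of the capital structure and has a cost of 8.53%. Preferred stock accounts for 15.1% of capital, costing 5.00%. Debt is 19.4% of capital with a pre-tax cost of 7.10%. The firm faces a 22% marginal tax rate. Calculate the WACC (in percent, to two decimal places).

7.42%

After-tax cost of debt = 7.1% × (1 − 22%) = 5.5380%.
WACC = 0.655 × 8.5300% + 0.151 × 5.0000% + 0.194 × 5.5380% = 7.4165%.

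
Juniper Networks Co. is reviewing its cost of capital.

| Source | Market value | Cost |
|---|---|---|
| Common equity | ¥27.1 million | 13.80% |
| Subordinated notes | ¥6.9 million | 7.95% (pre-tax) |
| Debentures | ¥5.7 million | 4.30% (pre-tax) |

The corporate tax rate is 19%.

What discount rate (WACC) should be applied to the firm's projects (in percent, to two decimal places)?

11.04%

Total capital V = 27.1 + 6.9 + 5.7 = 39.7.
Equity: weight = 27.1/39.7 = 0.6826; cost = 13.8%.
Subordinated notes: weight = 6.9/39.7 = 0.1738; after-tax cost = 7.95% × (1 − 19%) = 6.4395%.
Debentures: weight = 5.7/39.7 = 0.1436; after-tax cost = 4.3% × (1 − 19%) = 3.4830%.
WACC = 0.6826 × 13.8000% + 0.1738 × 6.4395% + 0.1436 × 3.4830% = 11.0394%.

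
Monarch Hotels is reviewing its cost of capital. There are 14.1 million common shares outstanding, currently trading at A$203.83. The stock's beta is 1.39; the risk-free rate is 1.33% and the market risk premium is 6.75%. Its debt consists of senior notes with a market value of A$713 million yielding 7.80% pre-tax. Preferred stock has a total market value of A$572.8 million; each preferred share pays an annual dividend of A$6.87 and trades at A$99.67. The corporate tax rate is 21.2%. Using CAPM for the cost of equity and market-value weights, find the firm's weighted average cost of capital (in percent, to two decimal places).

Cost of equity via CAPM: Re = 1.33% + 1.39 × 6.75% = 10.7125%.
Cost of preferred: Rp = 6.87 / 99.67 = 6.8927%.
Market value of equity E = 203.83 × 14.1m = 2874.003m.
Total capital V = 2874.003 + 572.8 + 713 = 4159.803.
Equity: weight = 2874.003/4159.803 = 0.6909; cost = 10.7125%.
Preferred: weight = 572.8/4159.803 = 0.1377; cost = 6.8927%.
Senior notes: weight = 713/4159.803 = 0.1714; after-tax cost = 7.8% × (1 − 21.2%) = 6.1464%.
WACC = 0.6909 × 10.7125% + 0.1377 × 6.8927% + 0.1714 × 6.1464% = 9.4039%.

9.40%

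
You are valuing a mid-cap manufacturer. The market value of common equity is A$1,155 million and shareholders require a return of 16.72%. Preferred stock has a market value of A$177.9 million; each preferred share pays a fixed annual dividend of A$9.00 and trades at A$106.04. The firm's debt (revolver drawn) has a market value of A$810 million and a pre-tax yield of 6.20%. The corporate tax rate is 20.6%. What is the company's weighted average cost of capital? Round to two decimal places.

Cost of preferred: Rp = 9.0 / 106.04 = 8.4874%.
Total capital V = 1155 + 177.9 + 810 = 2142.9.
Equity: weight = 1155/2142.9 = 0.5390; cost = 16.72%.
Preferred: weight = 177.9/2142.9 = 0.0830; cost = 8.4874%.
Revolver drawn: weight = 810/2142.9 = 0.3780; after-tax cost = 6.2% × (1 − 20.6%) = 4.9228%.
WACC = 0.5390 × 16.7200% + 0.0830 × 8.4874% + 0.3780 × 4.9228% = 11.5773%.

11.58%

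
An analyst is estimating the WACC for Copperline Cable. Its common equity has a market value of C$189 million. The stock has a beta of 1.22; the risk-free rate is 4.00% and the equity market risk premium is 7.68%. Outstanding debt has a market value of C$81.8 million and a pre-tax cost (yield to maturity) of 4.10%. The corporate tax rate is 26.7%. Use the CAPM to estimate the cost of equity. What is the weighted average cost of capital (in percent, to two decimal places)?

10.24%

Cost of equity via CAPM: Re = 4.0% + 1.22 × 7.68% = 13.3696%.
Total capital V = 189 + 81.8 = 270.8.
Equity: weight = 189/270.8 = 0.6979; cost = 13.3696%.
Debt: weight = 81.8/270.8 = 0.3021; after-tax cost = 4.1% × (1 − 26.7%) = 3.0053%.
WACC = 0.6979 × 13.3696% + 0.3021 × 3.0053% = 10.2389%.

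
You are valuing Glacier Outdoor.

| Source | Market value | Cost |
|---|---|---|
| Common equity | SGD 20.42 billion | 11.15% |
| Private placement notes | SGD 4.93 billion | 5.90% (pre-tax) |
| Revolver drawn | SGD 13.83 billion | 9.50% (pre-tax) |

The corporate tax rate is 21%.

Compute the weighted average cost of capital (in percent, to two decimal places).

Total capital V = 20.42 + 4.93 + 13.83 = 39.18.
Equity: weight = 20.42/39.18 = 0.5212; cost = 11.15%.
Private placement notes: weight = 4.93/39.18 = 0.1258; after-tax cost = 5.9% × (1 − 21%) = 4.6610%.
Revolver drawn: weight = 13.83/39.18 = 0.3530; after-tax cost = 9.5% × (1 − 21%) = 7.5050%.
WACC = 0.5212 × 11.1500% + 0.1258 × 4.6610% + 0.3530 × 7.5050% = 9.0469%.

9.05%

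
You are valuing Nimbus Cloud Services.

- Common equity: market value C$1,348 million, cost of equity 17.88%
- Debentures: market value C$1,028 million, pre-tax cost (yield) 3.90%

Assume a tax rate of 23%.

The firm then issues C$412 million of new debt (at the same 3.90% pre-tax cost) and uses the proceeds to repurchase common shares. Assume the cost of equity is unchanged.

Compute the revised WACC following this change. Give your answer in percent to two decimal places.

8.86%

After the change:
Total capital V = 936 + 1440 = 2376.
Equity: weight = 936/2376 = 0.3939; cost = 17.88%.
Debentures: weight = 1440/2376 = 0.6061; after-tax cost = 3.9% × (1 − 23%) = 3.0030%.
WACC = 0.3939 × 17.8800% + 0.6061 × 3.0030% = 8.8636%.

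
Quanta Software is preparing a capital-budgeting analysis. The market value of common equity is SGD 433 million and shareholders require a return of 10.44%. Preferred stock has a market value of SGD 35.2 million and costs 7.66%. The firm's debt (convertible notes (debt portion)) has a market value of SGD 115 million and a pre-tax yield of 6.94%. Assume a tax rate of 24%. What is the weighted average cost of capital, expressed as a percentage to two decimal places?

Total capital V = 433 + 35.2 + 115 = 583.2.
Equity: weight = 433/583.2 = 0.7425; cost = 10.44%.
Preferred: weight = 35.2/583.2 = 0.0604; cost = 7.66%.
Convertible notes (debt portion): weight = 115/583.2 = 0.1972; after-tax cost = 6.94% × (1 − 24%) = 5.2744%.
WACC = 0.7425 × 10.4400% + 0.0604 × 7.6600% + 0.1972 × 5.2744% = 9.2536%.

9.25%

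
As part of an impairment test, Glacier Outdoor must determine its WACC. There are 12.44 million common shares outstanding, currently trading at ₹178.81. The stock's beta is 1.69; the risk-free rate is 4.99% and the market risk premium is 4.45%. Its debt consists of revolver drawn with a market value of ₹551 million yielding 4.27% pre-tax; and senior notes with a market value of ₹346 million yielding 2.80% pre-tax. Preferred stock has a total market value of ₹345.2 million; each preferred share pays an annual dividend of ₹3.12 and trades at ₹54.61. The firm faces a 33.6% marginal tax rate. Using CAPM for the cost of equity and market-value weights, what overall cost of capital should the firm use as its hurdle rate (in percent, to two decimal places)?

Cost of equity via CAPM: Re = 4.99% + 1.69 × 4.45% = 12.5105%.
Cost of preferred: Rp = 3.12 / 54.61 = 5.7132%.
Market value of equity E = 178.81 × 12.44m = 2224.3964m.
Total capital V = 2224.3964 + 345.2 + 551 + 346 = 3466.5964.
Equity: weight = 2224.3964/3466.5964 = 0.6417; cost = 12.5105%.
Preferred: weight = 345.2/3466.5964 = 0.0996; cost = 5.7132%.
Revolver drawn: weight = 551/3466.5964 = 0.1589; after-tax cost = 4.27% × (1 − 33.6%) = 2.8353%.
Senior notes: weight = 346/3466.5964 = 0.0998; after-tax cost = 2.8% × (1 − 33.6%) = 1.8592%.
WACC = 0.6417 × 12.5105% + 0.0996 × 5.7132% + 0.1589 × 2.8353% + 0.0998 × 1.8592% = 9.2327%.

9.23%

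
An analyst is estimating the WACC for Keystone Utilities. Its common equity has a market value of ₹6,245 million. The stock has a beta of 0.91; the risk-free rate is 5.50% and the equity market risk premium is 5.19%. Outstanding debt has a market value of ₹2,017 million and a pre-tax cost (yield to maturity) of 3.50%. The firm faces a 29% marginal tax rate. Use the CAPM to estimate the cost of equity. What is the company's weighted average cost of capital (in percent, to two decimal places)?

8.33%

Cost of equity via CAPM: Re = 5.5% + 0.91 × 5.19% = 10.2229%.
Total capital V = 6245 + 2017 = 8262.
Equity: weight = 6245/8262 = 0.7559; cost = 10.2229%.
Debt: weight = 2017/8262 = 0.2441; after-tax cost = 3.5% × (1 − 29%) = 2.4850%.
WACC = 0.7559 × 10.2229% + 0.2441 × 2.4850% = 8.3338%.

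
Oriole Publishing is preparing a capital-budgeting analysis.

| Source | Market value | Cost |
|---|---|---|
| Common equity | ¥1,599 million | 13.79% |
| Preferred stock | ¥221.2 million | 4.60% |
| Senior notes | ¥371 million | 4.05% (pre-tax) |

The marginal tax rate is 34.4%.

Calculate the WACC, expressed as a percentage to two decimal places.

10.98%

Total capital V = 1599 + 221.2 + 371 = 2191.2.
Equity: weight = 1599/2191.2 = 0.7297; cost = 13.79%.
Preferred: weight = 221.2/2191.2 = 0.1009; cost = 4.6%.
Senior notes: weight = 371/2191.2 = 0.1693; after-tax cost = 4.05% × (1 − 34.4%) = 2.6568%.
WACC = 0.7297 × 13.7900% + 0.1009 × 4.6000% + 0.1693 × 2.6568% = 10.9773%.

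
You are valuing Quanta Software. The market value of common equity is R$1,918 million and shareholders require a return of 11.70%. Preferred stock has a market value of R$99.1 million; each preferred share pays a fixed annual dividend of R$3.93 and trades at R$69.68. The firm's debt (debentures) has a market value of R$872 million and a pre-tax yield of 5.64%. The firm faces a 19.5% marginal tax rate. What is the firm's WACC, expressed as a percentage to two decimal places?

9.33%

Cost of preferred: Rp = 3.93 / 69.68 = 5.6401%.
Total capital V = 1918 + 99.1 + 872 = 2889.1.
Equity: weight = 1918/2889.1 = 0.6639; cost = 11.7%.
Preferred: weight = 99.1/2889.1 = 0.0343; cost = 5.6401%.
Debentures: weight = 872/2889.1 = 0.3018; after-tax cost = 5.64% × (1 − 19.5%) = 4.5402%.
WACC = 0.6639 × 11.7000% + 0.0343 × 5.6401% + 0.3018 × 4.5402% = 9.3311%.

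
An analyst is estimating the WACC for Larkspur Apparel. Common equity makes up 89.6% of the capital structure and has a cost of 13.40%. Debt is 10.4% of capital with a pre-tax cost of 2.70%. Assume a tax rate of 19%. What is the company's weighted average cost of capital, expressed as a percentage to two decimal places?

After-tax cost of debt = 2.7% × (1 − 19%) = 2.1870%.
WACC = 0.896 × 13.4000% + 0.104 × 2.1870% = 12.2338%.

12.23%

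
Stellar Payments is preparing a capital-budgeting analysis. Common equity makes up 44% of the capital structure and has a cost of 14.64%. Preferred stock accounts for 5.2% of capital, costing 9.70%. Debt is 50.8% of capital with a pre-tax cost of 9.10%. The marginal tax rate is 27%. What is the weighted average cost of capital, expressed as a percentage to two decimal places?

10.32%

After-tax cost of debt = 9.1% × (1 − 27%) = 6.6430%.
WACC = 0.440 × 14.6400% + 0.052 × 9.7000% + 0.508 × 6.6430% = 10.3206%.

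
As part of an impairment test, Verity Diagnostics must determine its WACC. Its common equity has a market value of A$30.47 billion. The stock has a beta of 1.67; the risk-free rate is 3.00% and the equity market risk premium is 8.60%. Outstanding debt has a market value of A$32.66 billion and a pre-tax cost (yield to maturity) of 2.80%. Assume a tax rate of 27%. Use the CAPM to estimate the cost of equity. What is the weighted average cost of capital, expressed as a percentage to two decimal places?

9.44%

Cost of equity via CAPM: Re = 3.0% + 1.67 × 8.6% = 17.3620%.
Total capital V = 30.47 + 32.66 = 63.13.
Equity: weight = 30.47/63.13 = 0.4827; cost = 17.362%.
Debt: weight = 32.66/63.13 = 0.5173; after-tax cost = 2.8% × (1 − 27%) = 2.0440%.
WACC = 0.4827 × 17.3620% + 0.5173 × 2.0440% = 9.4373%.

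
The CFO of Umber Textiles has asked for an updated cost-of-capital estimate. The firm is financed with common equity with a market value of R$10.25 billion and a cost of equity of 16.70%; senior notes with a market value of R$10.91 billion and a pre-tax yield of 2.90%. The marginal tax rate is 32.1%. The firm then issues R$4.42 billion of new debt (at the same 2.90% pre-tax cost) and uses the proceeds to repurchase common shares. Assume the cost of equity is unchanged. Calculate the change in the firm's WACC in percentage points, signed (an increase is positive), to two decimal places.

-3.08 pp

Current WACC:
Total capital V = 10.25 + 10.91 = 21.16.
Equity: weight = 10.25/21.16 = 0.4844; cost = 16.7%.
Senior notes: weight = 10.91/21.16 = 0.5156; after-tax cost = 2.9% × (1 − 32.1%) = 1.9691%.
WACC = 0.4844 × 16.7000% + 0.5156 × 1.9691% = 9.1048%.
After the change:
Total capital V = 5.83 + 15.33 = 21.16.
Equity: weight = 5.83/21.16 = 0.2755; cost = 16.7%.
Senior notes: weight = 15.33/21.16 = 0.7245; after-tax cost = 2.9% × (1 − 32.1%) = 1.9691%.
WACC = 0.2755 × 16.7000% + 0.7245 × 1.9691% = 6.0278%.
Change in WACC = 6.0278% − 9.1048% = -3.0771 pp.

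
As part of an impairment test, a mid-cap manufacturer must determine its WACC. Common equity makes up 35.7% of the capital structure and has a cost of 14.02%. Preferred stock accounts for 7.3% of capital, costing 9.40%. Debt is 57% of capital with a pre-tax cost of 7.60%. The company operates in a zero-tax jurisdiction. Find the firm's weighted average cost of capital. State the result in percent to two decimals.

After-tax cost of debt = 7.6% × (1 − 0%) = 7.6000%.
WACC = 0.357 × 14.0200% + 0.073 × 9.4000% + 0.570 × 7.6000% = 10.0233%.

10.02%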